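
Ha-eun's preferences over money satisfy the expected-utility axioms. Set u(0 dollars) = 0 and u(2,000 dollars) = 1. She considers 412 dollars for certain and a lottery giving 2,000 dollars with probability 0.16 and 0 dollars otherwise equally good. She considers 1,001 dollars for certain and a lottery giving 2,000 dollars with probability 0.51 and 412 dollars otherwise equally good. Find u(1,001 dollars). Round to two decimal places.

0.59

First, u(412 dollars) = 0.16·u(2,000 dollars) + 0.84·u(0 dollars) = 0.16.
Then u(1,001 dollars) = 0.51·u(2,000 dollars) + 0.49·u(412 dollars) = 0.51·1.00 + 0.49·0.16 = 0.5884.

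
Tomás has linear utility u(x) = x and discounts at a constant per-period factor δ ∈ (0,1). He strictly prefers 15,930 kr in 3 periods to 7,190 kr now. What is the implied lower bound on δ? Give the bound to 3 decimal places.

δ > 0.767

Under u(x) = x this choice says 7190 < δ^3·15930.
Dividing by 15930: δ^3 > 0.45135. Both sides are positive, so the cube root keeps the direction.
δ > (7190/15930)^(1/3) ≈ 0.767.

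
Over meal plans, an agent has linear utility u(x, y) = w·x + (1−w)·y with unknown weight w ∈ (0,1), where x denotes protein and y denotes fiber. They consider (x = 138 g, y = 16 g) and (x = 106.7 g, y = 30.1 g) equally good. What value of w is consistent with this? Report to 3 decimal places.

w = 0.311

u(138,16) = u(106.7,30.1) means w·138 + (1−w)·16 = w·106.7 + (1−w)·30.1.
Rearranging, 31.3·w − 14.1·(1−w) = 0.
So w/(1−w) = 14.1/31.3 = 0.4505, giving w = 14.1/(31.3+14.1) = 0.311.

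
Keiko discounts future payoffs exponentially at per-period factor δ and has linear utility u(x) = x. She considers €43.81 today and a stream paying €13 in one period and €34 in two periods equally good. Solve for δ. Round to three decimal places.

Present value of the stream is 13·δ + 34·δ². Indifference gives 13δ + 34δ² = 43.81.
That is, 34δ² + 13δ − 43.81 = 0, a quadratic in δ.
δ = (−13 + √(13² + 4·34·43.81)) / (2·34) = (−13 + √6127.16) / 68 ≈ 0.960.

δ ≈ 0.960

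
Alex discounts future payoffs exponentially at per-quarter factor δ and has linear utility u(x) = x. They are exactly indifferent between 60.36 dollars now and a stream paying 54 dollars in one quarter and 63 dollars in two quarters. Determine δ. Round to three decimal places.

δ ≈ 0.640

Equating present values: 60.36 = 54δ + 63δ².
So 63δ² + 54δ − 60.36 = 0.
δ = (−54 + √(54² + 4·63·60.36)) / (2·63) = (−54 + √18126.72) / 126 ≈ 0.640.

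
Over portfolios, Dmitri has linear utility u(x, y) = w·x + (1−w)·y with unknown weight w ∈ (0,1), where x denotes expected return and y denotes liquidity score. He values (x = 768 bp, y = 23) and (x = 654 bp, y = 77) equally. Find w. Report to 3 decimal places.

Equating utilities: w·768 + (1−w)·23 = w·654 + (1−w)·77.
w·(768−654) = (1−w)·(77−23), i.e. w·114 = (1−w)·54.
The marginal rate of substitution is 54/114, so w = 54/(114+54) = 0.321.

w = 0.321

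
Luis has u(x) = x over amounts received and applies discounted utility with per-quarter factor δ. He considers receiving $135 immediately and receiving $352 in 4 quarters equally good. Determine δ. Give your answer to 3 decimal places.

Indifference means u(135) = δ^4 · u(352), so δ^4 = u(135)/u(352).
With u(x) = x: δ^4 = 135/352 = 0.38352.
Taking the 4th root: δ = 0.38352^(1/4) ≈ 0.787.

δ ≈ 0.787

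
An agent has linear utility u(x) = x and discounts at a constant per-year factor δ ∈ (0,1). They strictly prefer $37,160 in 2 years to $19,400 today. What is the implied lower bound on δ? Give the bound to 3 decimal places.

δ > 0.723

Comparing present values: 19400 < δ^2·37160.
Hence δ^2 > 19400/37160 = 0.52207, and x ↦ x^(1/2) is increasing on (0,∞).
δ > 0.52207^(1/2) = 0.723.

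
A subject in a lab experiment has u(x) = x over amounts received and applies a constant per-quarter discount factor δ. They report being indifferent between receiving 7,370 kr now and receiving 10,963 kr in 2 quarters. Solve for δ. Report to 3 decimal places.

δ ≈ 0.820

The payoff in 2 quarters is discounted by δ^2, so u(7370) = δ^2·u(10963) and δ^2 = u(7370)/u(10963).
With u(x) = x: δ^2 = 7370/10963 = 0.67226.
Hence δ = (0.67226)^(1/2) = 0.81992.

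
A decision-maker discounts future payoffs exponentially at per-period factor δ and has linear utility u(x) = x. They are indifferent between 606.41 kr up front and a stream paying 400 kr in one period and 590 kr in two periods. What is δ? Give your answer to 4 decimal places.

δ ≈ 0.7300

The stream is worth 400δ + 590δ² today, so 400δ + 590δ² = 606.41.
That is, 590δ² + 400δ − 606.41 = 0, a quadratic in δ.
δ = (−400 + √(400² + 4·590·606.41)) / (2·590) = (−400 + √1591127.60) / 1180 ≈ 0.7300.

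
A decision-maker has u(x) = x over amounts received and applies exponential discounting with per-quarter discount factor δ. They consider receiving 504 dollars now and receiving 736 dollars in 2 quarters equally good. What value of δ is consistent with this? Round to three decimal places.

δ ≈ 0.828

The payoff in 2 quarters is discounted by δ^2, so u(504) = δ^2·u(736) and δ^2 = u(504)/u(736).
With u(x) = x: δ^2 = 504/736 = 0.68478.
So δ = 0.68478^(1/2) ≈ 0.828.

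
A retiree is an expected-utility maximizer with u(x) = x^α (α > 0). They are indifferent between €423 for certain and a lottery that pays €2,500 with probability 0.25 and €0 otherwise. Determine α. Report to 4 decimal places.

EU(lottery) = 0.25·2500^α + 0.75·0 = 0.25·2500^α.
Equating: 423^α = 0.25·2500^α, i.e. 0.1692^α = 0.25.
α = ln(0.25) / ln(423/2500) = -1.3862944/-1.7766738 ≈ 0.7803.

α ≈ 0.7803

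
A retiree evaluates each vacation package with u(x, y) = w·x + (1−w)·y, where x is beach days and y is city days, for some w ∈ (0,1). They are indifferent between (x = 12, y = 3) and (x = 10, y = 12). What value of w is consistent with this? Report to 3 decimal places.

Equating utilities: w·12 + (1−w)·3 = w·10 + (1−w)·12.
Collecting terms: w·2 = (1−w)·9.
Hence w = 9/(2+9) = 9/11 = 0.818.

w = 0.818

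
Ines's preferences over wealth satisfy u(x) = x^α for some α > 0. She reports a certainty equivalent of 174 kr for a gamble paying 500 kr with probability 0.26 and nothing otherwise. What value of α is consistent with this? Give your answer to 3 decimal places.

The lottery's expected utility is 0.26·u(500) + 0.74·u(0) = 0.26·500^α (since u(0) = 0 for α > 0).
Indifference: 174^α = 0.26·500^α, so (174/500)^α = 0.26.
α = ln(0.26) / ln(174/500) = -1.347074/-1.055553 ≈ 1.276.

α ≈ 1.276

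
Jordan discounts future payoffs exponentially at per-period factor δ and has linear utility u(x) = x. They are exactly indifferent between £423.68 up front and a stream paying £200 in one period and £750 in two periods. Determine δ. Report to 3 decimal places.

Equating present values: 423.68 = 200δ + 750δ².
That is, 750δ² + 200δ − 423.68 = 0, a quadratic in δ.
By the quadratic formula (taking the positive root), δ = (−200 + √1311040.00) / 1500 ≈ 0.630.

δ ≈ 0.630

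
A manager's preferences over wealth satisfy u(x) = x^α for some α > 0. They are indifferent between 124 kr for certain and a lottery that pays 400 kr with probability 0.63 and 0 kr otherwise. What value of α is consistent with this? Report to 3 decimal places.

α ≈ 0.395

Since u(0) = 0, the lottery's EU is 0.63·400^α.
Indifference: 124^α = 0.63·400^α, so (124/400)^α = 0.63.
α = ln(0.63) / ln(124/400) = -0.462035/-1.171183 ≈ 0.395.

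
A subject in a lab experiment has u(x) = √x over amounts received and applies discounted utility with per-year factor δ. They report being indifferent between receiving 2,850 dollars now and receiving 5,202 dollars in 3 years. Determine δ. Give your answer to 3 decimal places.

δ ≈ 0.905

Equating discounted utilities: u(2850) = δ^3·u(5202) ⇒ δ^3 = u(2850)/u(5202).
Since u(x) = √x, δ^3 = √(2850/5202) = 0.74018.
Taking the cube root: δ = 0.74018^(1/3) ≈ 0.905.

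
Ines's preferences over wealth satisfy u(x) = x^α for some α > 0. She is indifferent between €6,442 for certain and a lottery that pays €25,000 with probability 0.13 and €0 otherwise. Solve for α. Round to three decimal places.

Since u(0) = 0, the lottery's EU is 0.13·25000^α.
Equating: 6442^α = 0.13·25000^α, i.e. 0.2577^α = 0.13.
Taking logs: α·ln(6442/25000) = ln(0.13), so α = -2.040221 / -1.356037 ≈ 1.505.

α ≈ 1.505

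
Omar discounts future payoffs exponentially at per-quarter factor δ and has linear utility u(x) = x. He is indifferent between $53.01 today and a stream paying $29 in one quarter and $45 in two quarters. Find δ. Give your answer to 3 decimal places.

The stream is worth 29δ + 45δ² today, so 29δ + 45δ² = 53.01.
So 45δ² + 29δ − 53.01 = 0.
The positive root is δ = [−29 + √(29² + 4·45·53.01)] / (2·45) = (−29 + 101.896)/90 ≈ 0.810.

δ ≈ 0.810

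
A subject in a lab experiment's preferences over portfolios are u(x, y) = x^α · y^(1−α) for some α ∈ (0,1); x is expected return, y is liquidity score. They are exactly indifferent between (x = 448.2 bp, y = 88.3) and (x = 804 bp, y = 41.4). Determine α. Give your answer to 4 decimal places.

The Cobb–Douglas utilities coincide, so 448.2^α·88.3^(1−α) = 804^α·41.4^(1−α).
Rearrange to (448.2/804)^α = (41.4/88.3)^(1−α) and take logs: α·-0.5843597 = (1−α)·-0.7574592.
So α/(1−α) = (-0.7574592)/(-0.5843597) = 1.2962208, and α = 1.2962208/2.2962208 ≈ 0.5645.

α ≈ 0.5645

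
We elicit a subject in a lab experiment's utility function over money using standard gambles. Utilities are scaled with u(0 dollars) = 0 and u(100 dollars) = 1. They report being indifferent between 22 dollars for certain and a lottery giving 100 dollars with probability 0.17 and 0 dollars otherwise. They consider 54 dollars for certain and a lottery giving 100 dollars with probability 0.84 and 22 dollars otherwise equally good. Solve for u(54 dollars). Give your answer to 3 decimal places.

First, u(22 dollars) = 0.17·u(100 dollars) + 0.83·u(0 dollars) = 0.17.
Chaining: u(54 dollars) = 0.84·1.00 + 0.16·0.17 = 0.8672.

0.867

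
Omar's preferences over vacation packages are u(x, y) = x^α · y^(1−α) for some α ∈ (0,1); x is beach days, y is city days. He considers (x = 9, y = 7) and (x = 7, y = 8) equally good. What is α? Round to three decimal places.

α ≈ 0.347

The Cobb–Douglas utilities coincide, so 9^α·7^(1−α) = 7^α·8^(1−α).
Rearrange to (9/7)^α = (8/7)^(1−α) and take logs: α·0.251314 = (1−α)·0.133531.
Thus α·(0.384845) = 0.133531, so α = 0.133531/0.384845 ≈ 0.347.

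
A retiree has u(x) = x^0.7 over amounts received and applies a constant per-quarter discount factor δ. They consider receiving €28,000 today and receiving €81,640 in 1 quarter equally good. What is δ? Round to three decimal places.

Indifference means u(28000) = δ · u(81640), so δ = u(28000)/u(81640).
Since u(x) = x^0.7, δ = (28000/81640)^0.7 = 0.34297^0.7 = 0.47280.

δ ≈ 0.473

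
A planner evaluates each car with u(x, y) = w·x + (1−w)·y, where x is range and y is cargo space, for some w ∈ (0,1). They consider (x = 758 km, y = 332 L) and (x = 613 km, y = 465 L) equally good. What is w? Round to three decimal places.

w = 0.478

Equating utilities: w·758 + (1−w)·332 = w·613 + (1−w)·465.
Rearranging, 145·w − 133·(1−w) = 0.
Hence w = 133/(145+133) = 133/278 = 0.478.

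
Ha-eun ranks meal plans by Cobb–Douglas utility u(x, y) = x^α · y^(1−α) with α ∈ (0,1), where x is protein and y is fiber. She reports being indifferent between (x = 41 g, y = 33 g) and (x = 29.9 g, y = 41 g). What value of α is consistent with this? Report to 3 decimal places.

Set the two utilities equal: 41^α·33^(1−α) = 29.9^α·41^(1−α).
(41/29.9)^α = (41/33)^(1−α); take logs: α·ln(41/29.9) = (1−α)·ln(41/33), i.e. α·0.315714 = (1−α)·0.217065.
So α/(1−α) = (0.217065)/(0.315714) = 0.687537, and α = 0.687537/1.687537 ≈ 0.407.

α ≈ 0.407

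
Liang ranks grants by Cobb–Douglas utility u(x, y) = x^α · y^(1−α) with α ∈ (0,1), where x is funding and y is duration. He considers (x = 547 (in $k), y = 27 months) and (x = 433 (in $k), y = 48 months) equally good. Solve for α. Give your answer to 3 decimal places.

Indifference: 547^α · 27^(1−α) = 433^α · 48^(1−α).
(547/433)^α = (48/27)^(1−α); take logs: α·ln(547/433) = (1−α)·ln(48/27), i.e. α·0.233711 = (1−α)·0.575364.
So α/(1−α) = (0.575364)/(0.233711) = 2.461861, and α = 2.461861/3.461861 ≈ 0.711.

α ≈ 0.711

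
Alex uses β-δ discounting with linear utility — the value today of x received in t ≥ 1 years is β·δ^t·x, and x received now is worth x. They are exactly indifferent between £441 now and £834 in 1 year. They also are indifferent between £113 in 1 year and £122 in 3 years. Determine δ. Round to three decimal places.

The second indifference involves only future payoffs, so β cancels: β·δ^1·113 = β·δ^3·122, giving δ^2 = 113/122 = 0.92623, so δ = 0.96241.

δ ≈ 0.962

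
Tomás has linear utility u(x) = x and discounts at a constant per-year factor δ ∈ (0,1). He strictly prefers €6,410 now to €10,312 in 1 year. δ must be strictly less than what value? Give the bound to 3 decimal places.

The preference means 6410 > δ·10312.
Dividing through by 10312 gives δ < 0.62161.

δ < 0.622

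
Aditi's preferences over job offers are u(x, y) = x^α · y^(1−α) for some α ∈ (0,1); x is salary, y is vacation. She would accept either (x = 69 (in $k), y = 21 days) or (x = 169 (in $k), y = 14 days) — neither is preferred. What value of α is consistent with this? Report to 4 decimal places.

The Cobb–Douglas utilities coincide, so 69^α·21^(1−α) = 169^α·14^(1−α).
Rearrange to (69/169)^α = (14/21)^(1−α) and take logs: α·-0.8957922 = (1−α)·-0.4054651.
Thus α·(-1.3012573) = -0.4054651, so α = -0.4054651/-1.3012573 ≈ 0.3116.

α ≈ 0.3116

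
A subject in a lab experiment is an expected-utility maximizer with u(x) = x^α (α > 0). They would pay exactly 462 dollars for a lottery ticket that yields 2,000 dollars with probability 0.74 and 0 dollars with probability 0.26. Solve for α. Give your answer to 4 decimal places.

α ≈ 0.2055

The lottery's expected utility is 0.74·u(2000) + 0.26·u(0) = 0.74·2000^α (since u(0) = 0 for α > 0).
Indifference: 462^α = 0.74·2000^α, so (462/2000)^α = 0.74.
α = ln(0.74) / ln(462/2000) = -0.3011051/-1.4653376 ≈ 0.2055.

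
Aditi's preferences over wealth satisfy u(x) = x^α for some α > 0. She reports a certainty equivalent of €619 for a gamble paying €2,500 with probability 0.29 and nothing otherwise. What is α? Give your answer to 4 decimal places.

EU(lottery) = 0.29·2500^α + 0.71·0 = 0.29·2500^α.
Equating: 619^α = 0.29·2500^α, i.e. 0.2476^α = 0.29.
Take logs: α = ln 0.29 / ln(619/2500) ≈ 0.886767.

α ≈ 0.8868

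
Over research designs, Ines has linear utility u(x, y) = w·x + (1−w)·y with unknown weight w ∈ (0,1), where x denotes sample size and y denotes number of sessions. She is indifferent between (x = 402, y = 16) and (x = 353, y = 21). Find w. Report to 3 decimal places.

w = 0.093

u(402,16) = u(353,21) means w·402 + (1−w)·16 = w·353 + (1−w)·21.
Collecting terms: w·49 = (1−w)·5.
Hence w = 5/(49+5) = 5/54 = 0.093.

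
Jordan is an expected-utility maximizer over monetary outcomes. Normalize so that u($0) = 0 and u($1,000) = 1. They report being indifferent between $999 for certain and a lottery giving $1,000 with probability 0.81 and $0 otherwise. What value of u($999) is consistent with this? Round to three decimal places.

0.810

The indifference gives u($999) = 0.81·u($1,000) + 0.19·u($0) = 0.81·1 + 0.19·0 = 0.81.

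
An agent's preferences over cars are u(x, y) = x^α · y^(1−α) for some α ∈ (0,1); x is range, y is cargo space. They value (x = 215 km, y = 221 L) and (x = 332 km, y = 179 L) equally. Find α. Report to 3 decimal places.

Set the two utilities equal: 215^α·221^(1−α) = 332^α·179^(1−α).
(215/332)^α = (179/221)^(1−α); take logs: α·ln(215/332) = (1−α)·ln(179/221), i.e. α·-0.434497 = (1−α)·-0.210777.
So α/(1−α) = (-0.210777)/(-0.434497) = 0.485106, and α = 0.485106/1.485106 ≈ 0.327.

α ≈ 0.327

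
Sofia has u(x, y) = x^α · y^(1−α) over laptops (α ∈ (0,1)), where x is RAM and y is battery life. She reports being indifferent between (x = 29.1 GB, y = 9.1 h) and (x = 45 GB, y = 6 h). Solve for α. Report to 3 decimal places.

Indifference: 29.1^α · 9.1^(1−α) = 45^α · 6^(1−α).
Rearrange to (29.1/45)^α = (6/9.1)^(1−α) and take logs: α·-0.435924 = (1−α)·-0.416515.
With A = -0.435924 and B = -0.416515: α·A = (1−α)·B, so α = B/(A+B) = -0.416515/-0.852439 ≈ 0.489.

α ≈ 0.489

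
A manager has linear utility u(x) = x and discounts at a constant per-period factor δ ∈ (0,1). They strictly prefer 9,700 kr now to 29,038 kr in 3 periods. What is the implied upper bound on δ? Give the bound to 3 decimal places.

δ < 0.694

The preference means 9700 > δ^3·29038.
So δ^3 < 9700/29038 = 0.33405; taking the cube root of both positive sides preserves the inequality.
δ < 0.33405^(1/3) = 0.694.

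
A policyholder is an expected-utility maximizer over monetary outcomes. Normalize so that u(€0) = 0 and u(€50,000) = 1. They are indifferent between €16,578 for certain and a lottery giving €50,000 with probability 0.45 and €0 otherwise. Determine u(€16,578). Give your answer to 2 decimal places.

0.45

u(€16,578) equals the lottery's expected utility: 0.45·1 + 0.55·0 = 0.45.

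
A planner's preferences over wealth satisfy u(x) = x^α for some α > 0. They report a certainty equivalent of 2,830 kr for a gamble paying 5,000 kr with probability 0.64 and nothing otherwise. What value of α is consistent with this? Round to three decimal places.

α ≈ 0.784

Since u(0) = 0, the lottery's EU is 0.64·5000^α.
Equating: 2830^α = 0.64·5000^α, i.e. 0.5660^α = 0.64.
Take logs: α = ln 0.64 / ln(2830/5000) ≈ 0.78411.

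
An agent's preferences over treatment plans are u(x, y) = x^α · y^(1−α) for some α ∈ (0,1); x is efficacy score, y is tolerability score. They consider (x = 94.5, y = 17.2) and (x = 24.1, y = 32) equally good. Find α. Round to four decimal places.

α ≈ 0.3124

The Cobb–Douglas utilities coincide, so 94.5^α·17.2^(1−α) = 24.1^α·32^(1−α).
Rearrange to (94.5/24.1)^α = (32/17.2)^(1−α) and take logs: α·1.3663880 = (1−α)·0.6208265.
So α/(1−α) = (0.6208265)/(1.3663880) = 0.4543559, and α = 0.4543559/1.4543559 ≈ 0.3124.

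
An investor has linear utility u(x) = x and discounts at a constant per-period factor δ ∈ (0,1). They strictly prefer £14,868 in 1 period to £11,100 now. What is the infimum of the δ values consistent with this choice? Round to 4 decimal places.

δ > 0.7466

Under u(x) = x this choice says 11100 < δ·14868.
So δ > 11100/14868 = 0.74657.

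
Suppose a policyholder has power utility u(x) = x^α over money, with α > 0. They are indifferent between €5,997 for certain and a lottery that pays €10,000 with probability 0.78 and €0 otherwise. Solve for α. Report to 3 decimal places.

Since u(0) = 0, the lottery's EU is 0.78·10000^α.
Setting u(5997) equal to that: 5997^α = 0.78·10000^α ⇒ (5997/10000)^α = 0.78.
Taking logs: α·ln(5997/10000) = ln(0.78), so α = -0.248461 / -0.511326 ≈ 0.486.

α ≈ 0.486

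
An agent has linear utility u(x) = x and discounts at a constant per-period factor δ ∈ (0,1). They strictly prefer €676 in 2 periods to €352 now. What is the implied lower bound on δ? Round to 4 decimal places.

δ > 0.7216

Under u(x) = x this choice says 352 < δ^2·676.
Hence δ^2 > 352/676 = 0.52071, and x ↦ x^(1/2) is increasing on (0,∞).
δ > (352/676)^(1/2) ≈ 0.7216.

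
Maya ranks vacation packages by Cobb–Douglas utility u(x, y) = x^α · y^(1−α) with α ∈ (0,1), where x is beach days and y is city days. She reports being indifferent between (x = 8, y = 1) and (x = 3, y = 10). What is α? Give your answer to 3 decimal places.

Indifference: 8^α · 1^(1−α) = 3^α · 10^(1−α).
(8/3)^α = (10/1)^(1−α); take logs: α·ln(8/3) = (1−α)·ln(10/1), i.e. α·0.980829 = (1−α)·2.302585.
With A = 0.980829 and B = 2.302585: α·A = (1−α)·B, so α = B/(A+B) = 2.302585/3.283414 ≈ 0.701.

α ≈ 0.701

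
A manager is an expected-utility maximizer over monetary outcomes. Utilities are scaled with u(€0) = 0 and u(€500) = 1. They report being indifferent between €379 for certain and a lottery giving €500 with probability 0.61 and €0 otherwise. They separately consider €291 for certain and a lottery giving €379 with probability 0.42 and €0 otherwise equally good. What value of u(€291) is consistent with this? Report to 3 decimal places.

0.256

The first gamble pins u(€379): it must equal 0.61·1 + 0.39·0 = 0.61.
The second indifference gives u(€291) = 0.42·u(€379) + 0.58·u(€0) = 0.42·0.61 + 0.58·0.00 = 0.2562.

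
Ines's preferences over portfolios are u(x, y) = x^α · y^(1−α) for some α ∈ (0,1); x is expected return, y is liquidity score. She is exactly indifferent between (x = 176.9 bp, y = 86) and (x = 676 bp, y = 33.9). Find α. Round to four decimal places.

α ≈ 0.4098

The Cobb–Douglas utilities coincide, so 176.9^α·86^(1−α) = 676^α·33.9^(1−α).
Rearrange to (176.9/676)^α = (33.9/86)^(1−α) and take logs: α·-1.3406085 = (1−α)·-0.9309323.
With A = -1.3406085 and B = -0.9309323: α·A = (1−α)·B, so α = B/(A+B) = -0.9309323/-2.2715408 ≈ 0.4098.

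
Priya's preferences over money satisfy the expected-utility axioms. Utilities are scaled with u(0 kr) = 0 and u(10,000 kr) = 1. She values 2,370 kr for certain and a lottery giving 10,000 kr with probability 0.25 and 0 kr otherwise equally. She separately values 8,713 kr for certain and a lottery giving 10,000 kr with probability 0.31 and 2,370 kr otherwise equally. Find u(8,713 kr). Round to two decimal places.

From the first indifference, u(2,370 kr) = 0.25·u(10,000 kr) + 0.75·u(0 kr) = 0.25·1 + 0.75·0 = 0.25.
Then u(8,713 kr) = 0.31·u(10,000 kr) + 0.69·u(2,370 kr) = 0.31·1.00 + 0.69·0.25 = 0.4825.

0.48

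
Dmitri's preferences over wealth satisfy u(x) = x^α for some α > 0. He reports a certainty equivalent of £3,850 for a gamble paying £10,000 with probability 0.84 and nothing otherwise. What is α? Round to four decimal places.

α ≈ 0.1827

EU(lottery) = 0.84·10000^α + 0.16·0 = 0.84·10000^α.
Equating: 3850^α = 0.84·10000^α, i.e. 0.3850^α = 0.84.
Take logs: α = ln 0.84 / ln(3850/10000) ≈ 0.182662.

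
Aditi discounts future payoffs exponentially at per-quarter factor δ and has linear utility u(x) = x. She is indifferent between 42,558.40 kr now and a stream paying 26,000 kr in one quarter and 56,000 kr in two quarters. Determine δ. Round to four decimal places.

Equating present values: 42558.40 = 26000δ + 56000δ².
Rearranged: 56000δ² + 26000δ − 42558.40 = 0.
The positive root is δ = [−26000 + √(26000² + 4·56000·42558.40)] / (2·56000) = (−26000 + 101040.000)/112000 ≈ 0.6700.

δ ≈ 0.6700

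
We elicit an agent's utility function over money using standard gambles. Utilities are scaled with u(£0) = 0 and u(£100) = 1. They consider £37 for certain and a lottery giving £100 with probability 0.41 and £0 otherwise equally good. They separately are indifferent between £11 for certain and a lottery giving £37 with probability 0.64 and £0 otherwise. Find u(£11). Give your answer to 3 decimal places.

0.262

The first gamble pins u(£37): it must equal 0.41·1 + 0.59·0 = 0.41.
Then u(£11) = 0.64·u(£37) + 0.36·u(£0) = 0.64·0.41 + 0.36·0.00 = 0.2624.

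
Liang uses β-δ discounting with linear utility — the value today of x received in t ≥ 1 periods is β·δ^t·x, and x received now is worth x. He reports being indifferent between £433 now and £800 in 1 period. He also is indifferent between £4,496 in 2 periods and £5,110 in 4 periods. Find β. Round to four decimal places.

From the later pair, β·δ^2·4496 = β·δ^4·5110; dividing through, δ^2 = 4496/5110 = 0.87984, so δ = 0.93800.
The first indifference: 433 = β·δ·800, so β = 433/(δ·800) = 433/(0.93800·800) ≈ 0.5770.

β ≈ 0.5770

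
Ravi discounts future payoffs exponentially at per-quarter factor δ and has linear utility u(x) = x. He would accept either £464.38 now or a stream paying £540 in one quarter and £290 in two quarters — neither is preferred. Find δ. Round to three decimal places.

δ ≈ 0.640

Equating present values: 464.38 = 540δ + 290δ².
So 290δ² + 540δ − 464.38 = 0.
By the quadratic formula (taking the positive root), δ = (−540 + √830280.80) / 580 ≈ 0.640.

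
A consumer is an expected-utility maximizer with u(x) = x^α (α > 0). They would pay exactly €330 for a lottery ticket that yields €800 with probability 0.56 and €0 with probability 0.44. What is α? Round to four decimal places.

α ≈ 0.6548

EU(lottery) = 0.56·800^α + 0.44·0 = 0.56·800^α.
Indifference: 330^α = 0.56·800^α, so (330/800)^α = 0.56.
Taking logs: α·ln(330/800) = ln(0.56), so α = -0.5798185 / -0.8855191 ≈ 0.6548.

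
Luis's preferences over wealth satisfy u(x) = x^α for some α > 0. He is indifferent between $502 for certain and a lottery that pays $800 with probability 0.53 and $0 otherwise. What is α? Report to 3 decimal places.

The lottery's expected utility is 0.53·u(800) + 0.47·u(0) = 0.53·800^α (since u(0) = 0 for α > 0).
Equating: 502^α = 0.53·800^α, i.e. 0.6275^α = 0.53.
α = ln(0.53) / ln(502/800) = -0.634878/-0.466012 ≈ 1.362.

α ≈ 1.362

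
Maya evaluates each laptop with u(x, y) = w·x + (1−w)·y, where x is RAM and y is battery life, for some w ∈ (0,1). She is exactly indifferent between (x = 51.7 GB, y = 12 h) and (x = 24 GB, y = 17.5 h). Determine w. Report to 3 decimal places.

u(51.7,12) = u(24,17.5) means w·51.7 + (1−w)·12 = w·24 + (1−w)·17.5.
Rearranging, 27.7·w − 5.5·(1−w) = 0.
Hence w = 5.5/(27.7+5.5) = 5.5/33.2 = 0.166.

w = 0.166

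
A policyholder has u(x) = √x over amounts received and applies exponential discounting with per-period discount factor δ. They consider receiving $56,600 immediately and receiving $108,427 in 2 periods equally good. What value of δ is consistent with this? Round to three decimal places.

δ ≈ 0.850

Indifference means u(56600) = δ^2 · u(108427), so δ^2 = u(56600)/u(108427).
With u(x) = √x: δ^2 = √56600/√108427 = √(56600/108427) = 0.72250.
Hence δ = (0.72250)^(1/2) = 0.85000.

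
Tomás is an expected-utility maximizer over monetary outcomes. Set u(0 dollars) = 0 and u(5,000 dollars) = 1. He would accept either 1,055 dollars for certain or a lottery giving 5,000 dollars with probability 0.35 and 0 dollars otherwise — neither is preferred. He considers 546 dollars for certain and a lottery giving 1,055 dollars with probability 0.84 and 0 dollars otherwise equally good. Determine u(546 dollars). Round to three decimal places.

The first gamble pins u(1,055 dollars): it must equal 0.35·1 + 0.65·0 = 0.35.
Then u(546 dollars) = 0.84·u(1,055 dollars) + 0.16·u(0 dollars) = 0.84·0.35 + 0.16·0.00 = 0.2940.

0.294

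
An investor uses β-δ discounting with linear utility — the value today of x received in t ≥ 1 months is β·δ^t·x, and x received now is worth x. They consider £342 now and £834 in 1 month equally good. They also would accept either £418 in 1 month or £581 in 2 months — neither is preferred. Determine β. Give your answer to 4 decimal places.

β ≈ 0.5700

The second indifference involves only future payoffs, so β cancels: β·δ^1·418 = β·δ^2·581, giving δ = 418/581 = 0.71945.
The first indifference: 342 = β·δ·834, so β = 342/(δ·834) = 342/(0.71945·834) ≈ 0.5700.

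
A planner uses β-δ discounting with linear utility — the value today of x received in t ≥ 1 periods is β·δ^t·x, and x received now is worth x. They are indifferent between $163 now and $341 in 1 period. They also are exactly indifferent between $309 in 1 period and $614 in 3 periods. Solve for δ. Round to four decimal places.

From the later pair, β·δ^1·309 = β·δ^3·614; dividing through, δ^2 = 309/614 = 0.50326, so δ = 0.70941.

δ ≈ 0.7094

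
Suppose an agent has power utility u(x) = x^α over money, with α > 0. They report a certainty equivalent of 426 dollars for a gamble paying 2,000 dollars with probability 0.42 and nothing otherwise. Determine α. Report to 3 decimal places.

The lottery's expected utility is 0.42·u(2000) + 0.58·u(0) = 0.42·2000^α (since u(0) = 0 for α > 0).
Setting u(426) equal to that: 426^α = 0.42·2000^α ⇒ (426/2000)^α = 0.42.
α = ln(0.42) / ln(426/2000) = -0.867501/-1.546463 ≈ 0.561.

α ≈ 0.561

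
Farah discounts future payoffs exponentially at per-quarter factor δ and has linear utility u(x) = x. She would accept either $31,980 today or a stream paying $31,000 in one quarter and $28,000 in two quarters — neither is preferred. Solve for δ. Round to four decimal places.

δ ≈ 0.6500

The stream is worth 31000δ + 28000δ² today, so 31000δ + 28000δ² = 31980.
That is, 28000δ² + 31000δ − 31980 = 0, a quadratic in δ.
The positive root is δ = [−31000 + √(31000² + 4·28000·31980)] / (2·28000) = (−31000 + 67400.000)/56000 ≈ 0.6500.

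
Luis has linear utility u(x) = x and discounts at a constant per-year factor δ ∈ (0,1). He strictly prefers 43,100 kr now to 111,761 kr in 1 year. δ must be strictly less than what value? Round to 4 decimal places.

The preference means 43100 > δ·111761.
So δ < 43100/111761 = 0.38564.

δ < 0.3856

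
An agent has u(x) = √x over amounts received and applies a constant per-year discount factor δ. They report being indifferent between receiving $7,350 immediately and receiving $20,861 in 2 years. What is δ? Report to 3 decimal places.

Indifference means u(7350) = δ^2 · u(20861), so δ^2 = u(7350)/u(20861).
Since u(x) = √x, δ^2 = √(7350/20861) = 0.59358.
Hence δ = (0.59358)^(1/2) = 0.77044.

δ ≈ 0.770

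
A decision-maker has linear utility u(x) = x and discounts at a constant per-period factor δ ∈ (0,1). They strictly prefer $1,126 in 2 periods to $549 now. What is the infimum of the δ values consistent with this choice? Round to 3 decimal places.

The preference means 549 < δ^2·1126.
Dividing by 1126: δ^2 > 0.48757. Both sides are positive, so the square root keeps the direction.
δ > (549/1126)^(1/2) ≈ 0.698.

δ > 0.698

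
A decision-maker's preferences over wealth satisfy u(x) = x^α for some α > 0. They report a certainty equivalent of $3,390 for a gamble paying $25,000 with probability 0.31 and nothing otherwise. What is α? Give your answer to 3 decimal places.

α ≈ 0.586

Since u(0) = 0, the lottery's EU is 0.31·25000^α.
Indifference: 3390^α = 0.31·25000^α, so (3390/25000)^α = 0.31.
α = ln(0.31) / ln(3390/25000) = -1.171183/-1.998046 ≈ 0.586.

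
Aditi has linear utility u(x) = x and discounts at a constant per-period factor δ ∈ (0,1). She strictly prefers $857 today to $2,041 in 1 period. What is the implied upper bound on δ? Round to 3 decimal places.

Under u(x) = x this choice says 857 > δ·2041.
Dividing through by 2041 gives δ < 0.41989.

δ < 0.420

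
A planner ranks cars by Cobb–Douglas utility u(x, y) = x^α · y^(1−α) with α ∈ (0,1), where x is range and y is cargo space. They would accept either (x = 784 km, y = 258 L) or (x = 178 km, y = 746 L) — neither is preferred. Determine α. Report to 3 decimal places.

Set the two utilities equal: 784^α·258^(1−α) = 178^α·746^(1−α).
(784/178)^α = (746/258)^(1−α); take logs: α·ln(784/178) = (1−α)·ln(746/258), i.e. α·1.482625 = (1−α)·1.061766.
Thus α·(2.544391) = 1.061766, so α = 1.061766/2.544391 ≈ 0.417.

α ≈ 0.417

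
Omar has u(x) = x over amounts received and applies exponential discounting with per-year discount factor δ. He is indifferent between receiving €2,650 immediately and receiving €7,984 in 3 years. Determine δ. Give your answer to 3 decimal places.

Equating discounted utilities: u(2650) = δ^3·u(7984) ⇒ δ^3 = u(2650)/u(7984).
With u(x) = x: δ^3 = 2650/7984 = 0.33191.
Taking the cube root: δ = 0.33191^(1/3) ≈ 0.692.

δ ≈ 0.692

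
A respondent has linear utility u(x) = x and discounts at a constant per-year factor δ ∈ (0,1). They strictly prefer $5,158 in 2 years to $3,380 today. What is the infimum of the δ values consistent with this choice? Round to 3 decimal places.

The preference means 3380 < δ^2·5158.
So δ^2 > 3380/5158 = 0.65529; taking the square root of both positive sides preserves the inequality.
δ > 0.65529^(1/2) = 0.810.

δ > 0.810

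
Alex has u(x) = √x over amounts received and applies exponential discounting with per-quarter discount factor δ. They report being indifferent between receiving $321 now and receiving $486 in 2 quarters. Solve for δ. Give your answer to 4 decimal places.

Equating discounted utilities: u(321) = δ^2·u(486) ⇒ δ^2 = u(321)/u(486).
With u(x) = √x: δ^2 = √321/√486 = √(321/486) = 0.81271.
Taking the square root: δ = 0.81271^(1/2) ≈ 0.9015.

δ ≈ 0.9015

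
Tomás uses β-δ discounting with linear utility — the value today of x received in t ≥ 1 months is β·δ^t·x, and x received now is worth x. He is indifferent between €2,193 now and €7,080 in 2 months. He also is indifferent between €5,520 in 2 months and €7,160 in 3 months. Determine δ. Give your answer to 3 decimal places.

Both payoffs in the second observation are in the future, so β drops out: δ^2·5520 = δ^3·7160 ⇒ δ = 5520/7160 = 0.77095.

δ ≈ 0.771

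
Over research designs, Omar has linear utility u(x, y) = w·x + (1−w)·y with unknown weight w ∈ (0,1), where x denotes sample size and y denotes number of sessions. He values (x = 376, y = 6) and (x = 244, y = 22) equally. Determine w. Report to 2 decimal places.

u(376,6) = u(244,22) means w·376 + (1−w)·6 = w·244 + (1−w)·22.
Collecting terms: w·132 = (1−w)·16.
Hence w = 16/(132+16) = 16/148 = 0.11.

w = 0.11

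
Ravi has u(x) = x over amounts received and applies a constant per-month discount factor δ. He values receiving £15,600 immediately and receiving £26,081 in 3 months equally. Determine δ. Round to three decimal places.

δ ≈ 0.843

Indifference means u(15600) = δ^3 · u(26081), so δ^3 = u(15600)/u(26081).
With u(x) = x: δ^3 = 15600/26081 = 0.59814.
Hence δ = (0.59814)^(1/3) = 0.84256.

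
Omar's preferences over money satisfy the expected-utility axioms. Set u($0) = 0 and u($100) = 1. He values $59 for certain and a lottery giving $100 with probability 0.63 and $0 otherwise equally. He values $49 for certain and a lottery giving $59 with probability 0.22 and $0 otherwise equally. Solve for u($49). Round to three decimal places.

From the first indifference, u($59) = 0.63·u($100) + 0.37·u($0) = 0.63·1 + 0.37·0 = 0.63.
Then u($49) = 0.22·u($59) + 0.78·u($0) = 0.22·0.63 + 0.78·0.00 = 0.1386.

0.139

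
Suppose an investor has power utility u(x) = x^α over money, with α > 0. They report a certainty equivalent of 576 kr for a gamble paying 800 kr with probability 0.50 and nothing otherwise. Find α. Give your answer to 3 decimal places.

EU(lottery) = 0.50·800^α + 0.50·0 = 0.50·800^α.
Equating: 576^α = 0.50·800^α, i.e. 0.7200^α = 0.50.
Take logs: α = ln 0.50 / ln(576/800) ≈ 2.11001.

α ≈ 2.110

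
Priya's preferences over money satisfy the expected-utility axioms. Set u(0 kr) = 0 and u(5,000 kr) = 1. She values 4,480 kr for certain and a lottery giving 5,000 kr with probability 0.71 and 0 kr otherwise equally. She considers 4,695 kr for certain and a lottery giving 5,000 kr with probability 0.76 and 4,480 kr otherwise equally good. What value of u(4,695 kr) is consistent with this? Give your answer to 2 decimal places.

The first gamble pins u(4,480 kr): it must equal 0.71·1 + 0.29·0 = 0.71.
Chaining: u(4,695 kr) = 0.76·1.00 + 0.24·0.71 = 0.9304.

0.93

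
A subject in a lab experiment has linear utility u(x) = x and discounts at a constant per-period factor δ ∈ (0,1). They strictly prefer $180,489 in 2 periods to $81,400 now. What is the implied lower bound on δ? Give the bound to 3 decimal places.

δ > 0.672

Comparing present values: 81400 < δ^2·180489.
Hence δ^2 > 81400/180489 = 0.45100, and x ↦ x^(1/2) is increasing on (0,∞).
δ > (81400/180489)^(1/2) ≈ 0.672.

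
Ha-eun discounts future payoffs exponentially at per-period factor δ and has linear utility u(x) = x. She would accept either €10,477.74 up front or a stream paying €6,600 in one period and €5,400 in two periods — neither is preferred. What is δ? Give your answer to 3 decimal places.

Equating present values: 10477.74 = 6600δ + 5400δ².
Rearranged: 5400δ² + 6600δ − 10477.74 = 0.
δ = (−6600 + √(6600² + 4·5400·10477.74)) / (2·5400) = (−6600 + √269879184.00) / 10800 ≈ 0.910.

δ ≈ 0.910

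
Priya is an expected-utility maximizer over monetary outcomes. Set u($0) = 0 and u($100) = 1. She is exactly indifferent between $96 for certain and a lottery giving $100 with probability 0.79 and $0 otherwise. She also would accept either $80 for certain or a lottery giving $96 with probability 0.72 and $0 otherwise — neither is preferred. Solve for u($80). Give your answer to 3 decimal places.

0.569

The first gamble pins u($96): it must equal 0.79·1 + 0.21·0 = 0.79.
Then u($80) = 0.72·u($96) + 0.28·u($0) = 0.72·0.79 + 0.28·0.00 = 0.5688.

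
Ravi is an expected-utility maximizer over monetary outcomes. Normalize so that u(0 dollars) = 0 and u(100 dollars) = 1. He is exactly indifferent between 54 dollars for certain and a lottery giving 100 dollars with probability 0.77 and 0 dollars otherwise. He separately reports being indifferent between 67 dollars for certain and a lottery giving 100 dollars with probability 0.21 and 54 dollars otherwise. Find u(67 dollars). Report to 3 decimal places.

From the first indifference, u(54 dollars) = 0.77·u(100 dollars) + 0.23·u(0 dollars) = 0.77·1 + 0.23·0 = 0.77.
Chaining: u(67 dollars) = 0.21·1.00 + 0.79·0.77 = 0.8183.

0.818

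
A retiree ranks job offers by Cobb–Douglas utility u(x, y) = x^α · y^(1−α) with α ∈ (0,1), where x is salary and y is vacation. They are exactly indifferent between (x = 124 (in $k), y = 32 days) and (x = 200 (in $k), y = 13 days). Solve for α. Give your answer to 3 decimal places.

The Cobb–Douglas utilities coincide, so 124^α·32^(1−α) = 200^α·13^(1−α).
Rearrange to (124/200)^α = (13/32)^(1−α) and take logs: α·-0.478036 = (1−α)·-0.900787.
Thus α·(-1.378823) = -0.900787, so α = -0.900787/-1.378823 ≈ 0.653.

α ≈ 0.653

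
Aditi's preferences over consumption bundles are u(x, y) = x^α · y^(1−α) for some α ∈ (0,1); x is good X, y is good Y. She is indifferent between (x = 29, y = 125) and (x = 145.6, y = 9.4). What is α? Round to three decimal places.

α ≈ 0.616

The Cobb–Douglas utilities coincide, so 29^α·125^(1−α) = 145.6^α·9.4^(1−α).
Taking logs: α·ln 29 + (1−α)·ln 125 = α·ln 145.6 + (1−α)·ln 9.4, i.e. α·-1.613567 = (1−α)·-2.587604.
With A = -1.613567 and B = -2.587604: α·A = (1−α)·B, so α = B/(A+B) = -2.587604/-4.201171 ≈ 0.616.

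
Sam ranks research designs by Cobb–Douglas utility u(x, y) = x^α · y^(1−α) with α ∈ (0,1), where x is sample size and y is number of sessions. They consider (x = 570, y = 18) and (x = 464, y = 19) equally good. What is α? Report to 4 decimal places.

α ≈ 0.2081

The Cobb–Douglas utilities coincide, so 570^α·18^(1−α) = 464^α·19^(1−α).
Taking logs: α·ln 570 + (1−α)·ln 18 = α·ln 464 + (1−α)·ln 19, i.e. α·0.2057518 = (1−α)·0.0540672.
So α/(1−α) = (0.0540672)/(0.2057518) = 0.2627787, and α = 0.2627787/1.2627787 ≈ 0.2081.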